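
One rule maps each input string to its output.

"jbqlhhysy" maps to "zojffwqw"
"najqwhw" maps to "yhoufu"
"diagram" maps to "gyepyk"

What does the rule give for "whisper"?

fgqncp

The pattern: delete the first character, then shift every letter 2 places backward in the alphabet (wrapping around).
Applying both steps to "whisper": "hisper", then "fgqncp".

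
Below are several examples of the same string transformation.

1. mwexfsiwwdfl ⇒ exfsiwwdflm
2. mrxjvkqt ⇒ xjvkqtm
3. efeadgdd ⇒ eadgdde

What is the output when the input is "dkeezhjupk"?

The transformation: move the first character to the end, then delete the first character.
On "dkeezhjupk": the first step gives "keezhjupkd", and the second then gives "eezhjupkd".
(Check on "mwexfsiwwdfl": → "wexfsiwwdflm" → "exfsiwwdflm" ✓)

eezhjupkd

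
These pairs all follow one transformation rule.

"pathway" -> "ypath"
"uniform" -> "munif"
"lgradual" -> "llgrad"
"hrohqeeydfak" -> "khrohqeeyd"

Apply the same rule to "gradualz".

The pattern: move the last character to the front, then delete the last 2 characters.
Working it through for "gradualz": intermediate "zgradual", final "zgradu".

zgradu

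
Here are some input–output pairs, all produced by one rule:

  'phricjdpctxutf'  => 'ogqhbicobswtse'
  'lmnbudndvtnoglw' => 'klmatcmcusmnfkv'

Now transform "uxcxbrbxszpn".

twbwaqawryom

The pattern: shift every letter 1 place backward in the alphabet (wrapping around).
For "uxcxbrbxszpn" the result is "twbwaqawryom".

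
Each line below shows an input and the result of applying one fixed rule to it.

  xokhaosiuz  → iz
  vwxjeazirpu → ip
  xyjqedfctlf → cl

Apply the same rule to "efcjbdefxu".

What's happening: keep every other character starting from the second (positions 2nd, 4th, 6th, ...), then delete the first 3 characters.
Applying that to "efcjbdefxu" gives "fu".

fu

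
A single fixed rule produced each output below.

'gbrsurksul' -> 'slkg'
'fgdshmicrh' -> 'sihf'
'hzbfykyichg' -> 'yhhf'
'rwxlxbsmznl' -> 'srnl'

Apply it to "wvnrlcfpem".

The pattern: keep one character in every 3, starting at position 1 (positions 1st, 4th, 7th, ...), then sort the characters into reverse alphabetical order.
Starting from "wvnrlcfpem": after the first operation, "wrfm"; after the second, "wrmf".
(Check on "rwxlxbsmznl": → "rlsn" → "srnl" ✓)

wrmf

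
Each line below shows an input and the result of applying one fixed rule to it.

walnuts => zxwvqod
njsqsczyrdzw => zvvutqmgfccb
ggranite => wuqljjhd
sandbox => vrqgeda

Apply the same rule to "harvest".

ywvukhd

The pattern: shift every letter 3 places forward in the alphabet (wrapping around), then sort the characters into reverse alphabetical order.
Applying that to "harvest" gives "ywvukhd".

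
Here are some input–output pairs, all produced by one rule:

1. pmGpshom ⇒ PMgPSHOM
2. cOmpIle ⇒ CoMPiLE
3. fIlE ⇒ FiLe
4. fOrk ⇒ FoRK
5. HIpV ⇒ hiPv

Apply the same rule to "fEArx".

FeaRX

The rule is to flip the case of every letter.
Applying that to "fEArx" gives "FeaRX".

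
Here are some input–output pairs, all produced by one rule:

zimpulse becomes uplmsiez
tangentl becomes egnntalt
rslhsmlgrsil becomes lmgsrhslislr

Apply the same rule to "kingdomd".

dgonmidk

What's happening: swap the front and back halves of the string, then take characters alternately from the front and the back (1st, last, 2nd, 2nd-last, ...).
"kingdomd" → "dgonmidk".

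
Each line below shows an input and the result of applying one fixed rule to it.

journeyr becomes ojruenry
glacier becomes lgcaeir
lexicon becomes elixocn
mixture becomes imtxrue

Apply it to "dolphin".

Rule — swap each adjacent pair of characters (1↔2, 3↔4, ...).
On "dolphin" that produces "odplihn".

odplihn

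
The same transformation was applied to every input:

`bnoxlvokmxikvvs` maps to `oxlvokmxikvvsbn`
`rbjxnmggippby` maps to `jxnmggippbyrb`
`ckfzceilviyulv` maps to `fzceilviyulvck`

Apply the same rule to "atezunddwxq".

ezunddwxqat

The transformation: move the first 2 characters to the end (rotate left by 2).
Doing the same to "atezunddwxq": "ezunddwxqat".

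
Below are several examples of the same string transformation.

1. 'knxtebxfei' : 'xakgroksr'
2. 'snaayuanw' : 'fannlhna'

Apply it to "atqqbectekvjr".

ngddorpgrxiw

Each output is the input with this applied: shift every letter 13 places forward in the alphabet (wrapping around) — i.e. ROT13, then delete the last character.
"atqqbectekvjr" → "ngddorpgrxiw".
(Check on "snaayuanw": → "fannlhnaj" → "fannlhna" ✓)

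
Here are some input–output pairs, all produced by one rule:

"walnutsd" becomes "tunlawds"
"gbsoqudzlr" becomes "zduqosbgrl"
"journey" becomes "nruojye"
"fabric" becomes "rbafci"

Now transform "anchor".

hcnaro

Each output is the input with this applied: reverse the string, then move the first 2 characters to the end (rotate left by 2).
Applying both steps to "anchor": "rohcna", then "hcnaro".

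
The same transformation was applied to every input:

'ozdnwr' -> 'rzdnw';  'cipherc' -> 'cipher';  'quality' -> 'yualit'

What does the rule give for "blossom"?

What's happening: delete the first character, then move the last character to the front.
Working it through for "blossom": intermediate "lossom", final "mlosso".

mlosso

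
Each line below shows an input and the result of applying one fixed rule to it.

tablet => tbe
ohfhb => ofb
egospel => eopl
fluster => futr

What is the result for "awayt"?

The transformation: keep every other character starting from the first (positions 1st, 3rd, 5th, ...).
Doing the same to "awayt": "aat".

aat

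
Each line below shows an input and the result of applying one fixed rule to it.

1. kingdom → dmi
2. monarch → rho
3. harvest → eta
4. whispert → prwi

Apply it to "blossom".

Rule — move the first 3 characters to the end (rotate left by 3), then keep every other character starting from the second (positions 2nd, 4th, 6th, ...).
Working it through for "blossom": intermediate "ssomblo", final "sml".

sml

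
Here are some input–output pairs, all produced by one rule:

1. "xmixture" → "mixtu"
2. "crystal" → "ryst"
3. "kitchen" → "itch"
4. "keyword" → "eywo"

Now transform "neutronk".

Rule — move the last 2 characters to the front (rotate right by 2), then delete the first 3 characters.
For "neutronk", step one produces "nkneutro"; step two turns that into "eutro".

eutro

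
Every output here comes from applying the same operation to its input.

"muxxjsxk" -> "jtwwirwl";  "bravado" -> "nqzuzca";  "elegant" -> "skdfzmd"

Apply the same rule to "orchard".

cqbgzqn

Looking at the pairs, the operation is to shift every letter 1 place backward in the alphabet (wrapping around), then swap the first and last characters.
On "orchard": the first step gives "nqbgzqc", and the second then gives "cqbgzqn".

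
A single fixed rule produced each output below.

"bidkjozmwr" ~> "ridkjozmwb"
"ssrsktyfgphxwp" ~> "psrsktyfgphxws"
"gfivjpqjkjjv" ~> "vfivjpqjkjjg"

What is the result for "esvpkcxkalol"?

lsvpkcxkaloe

Looking at the pairs, the operation is to swap the first and last characters.
Applying that to "esvpkcxkalol" gives "lsvpkcxkaloe".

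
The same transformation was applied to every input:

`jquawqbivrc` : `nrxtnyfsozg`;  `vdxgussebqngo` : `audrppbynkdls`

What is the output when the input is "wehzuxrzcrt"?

bewruowzoqt

What's happening: move the first character to the end, then shift every letter 3 places backward in the alphabet (wrapping around).
Applying that to "wehzuxrzcrt" gives "bewruowzoqt".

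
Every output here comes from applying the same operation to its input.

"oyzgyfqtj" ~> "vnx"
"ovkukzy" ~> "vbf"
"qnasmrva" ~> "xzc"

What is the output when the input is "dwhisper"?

The rule is to keep one character in every 3, starting at position 1 (positions 1st, 4th, 7th, ...), then shift every letter 7 places forward in the alphabet (wrapping around).
For "dwhisper", step one produces "die"; step two turns that into "kpl".

kpl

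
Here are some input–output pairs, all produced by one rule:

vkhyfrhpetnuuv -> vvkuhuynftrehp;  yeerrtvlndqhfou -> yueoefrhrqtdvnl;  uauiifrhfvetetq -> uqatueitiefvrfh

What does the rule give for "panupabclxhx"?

What's happening: take characters alternately from the front and the back (1st, last, 2nd, 2nd-last, ...).
Applying that to "panupabclxhx" gives "pxahnxulpcab".

pxahnxulpcab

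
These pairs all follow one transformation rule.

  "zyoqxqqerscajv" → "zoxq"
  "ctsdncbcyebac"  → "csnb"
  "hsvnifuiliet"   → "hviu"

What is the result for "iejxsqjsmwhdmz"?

ijsj

The pattern: keep every other character starting from the first (positions 1st, 3rd, 5th, ...), then keep only the first 4 characters.
Starting from "iejxsqjsmwhdmz": after the first operation, "ijsjmhm"; after the second, "ijsj".
(Check on "ctsdncbcyebac": → "csnbybc" → "csnb" ✓)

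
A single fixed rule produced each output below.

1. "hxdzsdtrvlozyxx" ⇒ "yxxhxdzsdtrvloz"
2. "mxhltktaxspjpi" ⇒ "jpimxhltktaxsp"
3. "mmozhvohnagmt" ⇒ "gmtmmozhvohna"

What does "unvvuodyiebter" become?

In each case the input is transformed by: move the last 3 characters to the front (rotate right by 3).
For "unvvuodyiebter" the result is "terunvvuodyieb".

terunvvuodyieb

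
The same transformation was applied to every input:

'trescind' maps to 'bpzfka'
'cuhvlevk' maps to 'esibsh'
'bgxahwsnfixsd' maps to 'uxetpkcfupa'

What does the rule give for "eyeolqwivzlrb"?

blintfswioy

Each output is the input with this applied: delete the first 2 characters, then shift every letter 3 places backward in the alphabet (wrapping around).
On "eyeolqwivzlrb": the first step gives "eolqwivzlrb", and the second then gives "blintfswioy".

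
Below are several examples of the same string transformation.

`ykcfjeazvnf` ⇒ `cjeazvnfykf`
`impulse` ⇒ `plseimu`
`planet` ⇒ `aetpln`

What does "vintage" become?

What's happening: move the first 3 characters to the end (rotate left by 3), then swap the first and last characters.
Applying both steps to "vintage": "tagevin", then "nagevit".

nagevit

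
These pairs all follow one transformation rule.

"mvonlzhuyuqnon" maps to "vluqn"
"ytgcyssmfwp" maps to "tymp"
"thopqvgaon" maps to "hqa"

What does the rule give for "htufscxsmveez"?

tsse

The pattern: keep one character in every 3, starting at position 2 (positions 2nd, 5th, 8th, ...).
For "htufscxsmveez" the result is "tsse".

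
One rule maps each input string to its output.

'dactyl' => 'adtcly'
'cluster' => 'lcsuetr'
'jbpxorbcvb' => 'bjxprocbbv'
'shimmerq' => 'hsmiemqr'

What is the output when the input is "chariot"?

The rule is to swap each adjacent pair of characters (1↔2, 3↔4, ...).
So "chariot" becomes "hcraoit".

hcraoit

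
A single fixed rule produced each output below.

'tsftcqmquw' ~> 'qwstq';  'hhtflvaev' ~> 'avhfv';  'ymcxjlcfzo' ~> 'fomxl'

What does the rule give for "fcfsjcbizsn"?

The rule is to move the last 3 characters to the front (rotate right by 3), then keep every other character starting from the first (positions 1st, 3rd, 5th, ...).
Doing the same to "fcfsjcbizsn": "zncsci".

zncsci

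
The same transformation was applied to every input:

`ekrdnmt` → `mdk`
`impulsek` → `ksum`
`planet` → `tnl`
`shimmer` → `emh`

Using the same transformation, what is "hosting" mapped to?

Looking at the pairs, the operation is to keep every other character starting from the second (positions 2nd, 4th, 6th, ...), then reverse the string.
Starting from "hosting": after the first operation, "otn"; after the second, "nto".

nto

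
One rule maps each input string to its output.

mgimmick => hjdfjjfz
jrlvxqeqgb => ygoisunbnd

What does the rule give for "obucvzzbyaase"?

blyrzswwyvxxp

Rule — shift every letter 3 places backward in the alphabet (wrapping around), then move the last character to the front.
On "obucvzzbyaase": the first step gives "lyrzswwyvxxpb", and the second then gives "blyrzswwyvxxp".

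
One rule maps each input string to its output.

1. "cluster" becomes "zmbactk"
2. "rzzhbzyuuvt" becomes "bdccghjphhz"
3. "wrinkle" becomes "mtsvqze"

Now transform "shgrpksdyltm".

Rule — shift every letter 8 places forward in the alphabet (wrapping around), then reverse the string.
"shgrpksdyltm" → "ubtglasxzopa".

ubtglasxzopa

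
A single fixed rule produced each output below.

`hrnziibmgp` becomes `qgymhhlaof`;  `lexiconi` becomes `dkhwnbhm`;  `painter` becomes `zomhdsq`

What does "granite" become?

qfmzshd

What's happening: shift every letter 1 place backward in the alphabet (wrapping around), then swap each adjacent pair of characters (1↔2, 3↔4, ...).
Applying both steps to "granite": "fqzmhsd", then "qfmzshd".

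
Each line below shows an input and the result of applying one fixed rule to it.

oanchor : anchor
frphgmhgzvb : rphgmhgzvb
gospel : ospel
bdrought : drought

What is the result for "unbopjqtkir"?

Each output is the input with this applied: delete the first character.
For "unbopjqtkir" the result is "nbopjqtkir".

nbopjqtkir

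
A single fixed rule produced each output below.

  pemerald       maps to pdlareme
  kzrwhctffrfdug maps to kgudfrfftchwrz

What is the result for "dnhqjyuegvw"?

dwvgeuyjqhn

The rule is to reverse the string, then move the last character to the front.
Applying that to "dnhqjyuegvw" gives "dwvgeuyjqhn".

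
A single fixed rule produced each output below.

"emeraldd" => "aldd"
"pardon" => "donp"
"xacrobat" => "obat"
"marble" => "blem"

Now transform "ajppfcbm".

fcbm

The transformation: swap the front and back halves of the string, then keep only the first 4 characters.
Applying that to "ajppfcbm" gives "fcbm".
(Check on "marble": → "blemar" → "blem" ✓)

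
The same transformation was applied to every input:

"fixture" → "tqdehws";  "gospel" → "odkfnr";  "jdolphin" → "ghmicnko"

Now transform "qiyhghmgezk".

The transformation: shift every letter 1 place backward in the alphabet (wrapping around), then move the last 3 characters to the front (rotate right by 3).
For "qiyhghmgezk", step one produces "phxgfglfdyj"; step two turns that into "dyjphxgfglf".

dyjphxgfglf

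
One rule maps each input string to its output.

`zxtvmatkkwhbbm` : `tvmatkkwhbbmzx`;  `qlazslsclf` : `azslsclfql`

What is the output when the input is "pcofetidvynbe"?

ofetidvynbepc

In each case the input is transformed by: move the first 2 characters to the end (rotate left by 2).
Doing the same to "pcofetidvynbe": "ofetidvynbepc".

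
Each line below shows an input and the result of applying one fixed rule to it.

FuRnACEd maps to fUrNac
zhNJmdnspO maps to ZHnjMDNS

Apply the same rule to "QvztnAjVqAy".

Rule — flip the case of every letter, then delete the last 2 characters.
Doing the same to "QvztnAjVqAy": "qVZTNaJvQ".

qVZTNaJvQ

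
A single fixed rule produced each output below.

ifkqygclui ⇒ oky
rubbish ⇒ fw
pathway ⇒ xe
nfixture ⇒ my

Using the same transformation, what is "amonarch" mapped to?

Looking at the pairs, the operation is to shift every letter 4 places forward in the alphabet (wrapping around), then keep one character in every 3, starting at position 3 (positions 3rd, 6th, 9th, ...).
On "amonarch": the first step gives "eqsrevgl", and the second then gives "sv".

sv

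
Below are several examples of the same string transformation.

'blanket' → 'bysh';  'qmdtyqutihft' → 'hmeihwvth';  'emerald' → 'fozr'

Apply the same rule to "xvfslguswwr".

In each case the input is transformed by: shift every letter 12 places backward in the alphabet (wrapping around), then delete the first 3 characters.
"xvfslguswwr" → "ljtgzuigkkf" → "gzuigkkf".
(Check on "qmdtyqutihft": → "earhmeihwvth" → "hmeihwvth" ✓)

gzuigkkf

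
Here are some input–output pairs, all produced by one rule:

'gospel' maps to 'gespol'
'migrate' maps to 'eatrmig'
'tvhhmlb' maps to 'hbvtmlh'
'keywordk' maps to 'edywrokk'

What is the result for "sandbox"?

The rule is to sort the characters into reverse alphabetical order, then move the last 2 characters to the front (rotate right by 2).
Working it through for "sandbox": intermediate "xsondba", final "baxsond".
(Check on "migrate": → "trmigea" → "eatrmig" ✓)

baxsond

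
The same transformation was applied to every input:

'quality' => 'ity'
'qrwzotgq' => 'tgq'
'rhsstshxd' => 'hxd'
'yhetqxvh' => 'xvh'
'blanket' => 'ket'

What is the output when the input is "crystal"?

Looking at the pairs, the operation is to keep only the last 3 characters.
So "crystal" becomes "tal".

tal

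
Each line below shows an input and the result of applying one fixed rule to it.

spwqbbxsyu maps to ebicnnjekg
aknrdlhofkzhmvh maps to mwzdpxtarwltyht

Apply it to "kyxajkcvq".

wkjmvwohc

The rule is to shift every letter 12 places forward in the alphabet (wrapping around).
So "kyxajkcvq" becomes "wkjmvwohc".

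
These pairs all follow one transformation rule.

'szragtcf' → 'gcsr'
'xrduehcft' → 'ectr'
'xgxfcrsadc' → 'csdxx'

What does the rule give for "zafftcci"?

In each case the input is transformed by: move the first 3 characters to the end (rotate left by 3), then keep every other character starting from the second (positions 2nd, 4th, 6th, ...).
"zafftcci" → "tczf".

tczf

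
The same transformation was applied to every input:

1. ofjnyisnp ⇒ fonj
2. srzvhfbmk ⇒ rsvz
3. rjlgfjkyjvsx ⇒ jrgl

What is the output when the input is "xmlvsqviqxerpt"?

mxvl

The rule is to swap each adjacent pair of characters (1↔2, 3↔4, ...), then keep only the first 4 characters.
On "xmlvsqviqxerpt": the first step gives "mxvlqsivxqretp", and the second then gives "mxvl".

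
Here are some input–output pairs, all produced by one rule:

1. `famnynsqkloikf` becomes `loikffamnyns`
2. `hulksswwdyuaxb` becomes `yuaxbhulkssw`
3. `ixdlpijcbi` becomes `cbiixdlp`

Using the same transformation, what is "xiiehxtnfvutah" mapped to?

What's happening: swap the front and back halves of the string, then delete the first 2 characters.
Applying both steps to "xiiehxtnfvutah": "nfvutahxiiehxt", then "vutahxiiehxt".
(Check on "famnynsqkloikf": → "qkloikffamnyns" → "loikffamnyns" ✓)

vutahxiiehxt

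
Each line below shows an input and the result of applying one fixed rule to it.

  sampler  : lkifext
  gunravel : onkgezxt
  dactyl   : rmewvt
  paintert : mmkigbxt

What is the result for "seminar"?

What's happening: sort the characters into reverse alphabetical order, then shift every letter 7 places backward in the alphabet (wrapping around).
Starting from "seminar": after the first operation, "srnmiea"; after the second, "lkgfbxt".

lkgfbxt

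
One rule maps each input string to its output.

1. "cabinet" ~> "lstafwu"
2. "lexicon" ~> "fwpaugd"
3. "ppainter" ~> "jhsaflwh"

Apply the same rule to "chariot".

What's happening: shift every letter 8 places backward in the alphabet (wrapping around), then swap the first and last characters.
So "chariot" becomes "lzsjagu".

lzsjagu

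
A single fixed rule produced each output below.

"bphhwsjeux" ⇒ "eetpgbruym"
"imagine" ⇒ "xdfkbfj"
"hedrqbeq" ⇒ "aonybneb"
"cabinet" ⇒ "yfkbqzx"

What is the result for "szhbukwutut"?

eyrhtrqrqpw

The pattern: move the first 2 characters to the end (rotate left by 2), then shift every letter 3 places backward in the alphabet (wrapping around).
Applying both steps to "szhbukwutut": "hbukwututsz", then "eyrhtrqrqpw".
(Check on "hedrqbeq": → "drqbeqhe" → "aonybneb" ✓)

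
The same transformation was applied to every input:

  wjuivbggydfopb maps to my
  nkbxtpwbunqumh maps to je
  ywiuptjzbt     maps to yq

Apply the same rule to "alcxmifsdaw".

xt

Rule — shift every letter 3 places backward in the alphabet (wrapping around), then keep only the last 2 characters.
So "alcxmifsdaw" becomes "xt".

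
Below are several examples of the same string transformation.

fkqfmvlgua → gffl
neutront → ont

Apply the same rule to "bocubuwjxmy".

What's happening: move the last 3 characters to the front (rotate right by 3), then keep one character in every 3, starting at position 1 (positions 1st, 4th, 7th, ...).
Applying both steps to "bocubuwjxmy": "xmybocubuwj", then "xbuw".

xbuw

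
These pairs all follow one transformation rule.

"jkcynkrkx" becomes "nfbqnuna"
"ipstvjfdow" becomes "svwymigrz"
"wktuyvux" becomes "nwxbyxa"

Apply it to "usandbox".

vdqgera

In each case the input is transformed by: delete the first character, then shift every letter 3 places forward in the alphabet (wrapping around).
Doing the same to "usandbox": "vdqgera".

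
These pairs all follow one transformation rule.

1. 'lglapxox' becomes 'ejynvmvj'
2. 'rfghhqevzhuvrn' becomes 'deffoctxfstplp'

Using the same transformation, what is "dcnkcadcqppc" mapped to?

The rule is to move the first character to the end, then shift every letter 2 places backward in the alphabet (wrapping around).
"dcnkcadcqppc" → "cnkcadcqppcd" → "aliaybaonnab".

aliaybaonnab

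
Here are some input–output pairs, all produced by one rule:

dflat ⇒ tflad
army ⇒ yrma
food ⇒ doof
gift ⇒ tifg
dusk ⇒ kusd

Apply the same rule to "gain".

The rule is to swap the first and last characters.
Doing the same to "gain": "naig".

naig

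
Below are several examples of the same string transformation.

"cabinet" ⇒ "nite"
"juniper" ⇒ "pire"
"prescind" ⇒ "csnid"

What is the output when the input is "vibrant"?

In each case the input is transformed by: delete the first 3 characters, then swap each adjacent pair of characters (1↔2, 3↔4, ...).
"vibrant" → "artn".

artn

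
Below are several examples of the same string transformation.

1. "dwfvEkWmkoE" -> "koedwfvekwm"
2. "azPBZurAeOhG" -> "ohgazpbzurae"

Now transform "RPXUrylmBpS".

The pattern: move the last 3 characters to the front (rotate right by 3), then convert every letter to lowercase.
Starting from "RPXUrylmBpS": after the first operation, "BpSRPXUrylm"; after the second, "bpsrpxurylm".

bpsrpxurylm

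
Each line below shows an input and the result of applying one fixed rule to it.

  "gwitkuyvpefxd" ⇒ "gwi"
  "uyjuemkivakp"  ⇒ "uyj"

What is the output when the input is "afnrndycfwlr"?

In each case the input is transformed by: keep only the first 3 characters.
Applying that to "afnrndycfwlr" gives "afn".

afn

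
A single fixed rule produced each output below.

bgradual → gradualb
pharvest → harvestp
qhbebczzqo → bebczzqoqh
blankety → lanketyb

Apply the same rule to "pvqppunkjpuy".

ppunkjpuypvq

Each output is the input with this applied: swap the front and back halves of the string, then move the last 3 characters to the front (rotate right by 3).
"pvqppunkjpuy" → "nkjpuypvqppu" → "ppunkjpuypvq".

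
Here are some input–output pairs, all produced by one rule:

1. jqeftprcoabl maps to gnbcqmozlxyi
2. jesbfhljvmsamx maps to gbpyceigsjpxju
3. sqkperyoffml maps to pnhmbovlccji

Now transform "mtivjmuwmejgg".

In each case the input is transformed by: shift every letter 3 places backward in the alphabet (wrapping around).
"mtivjmuwmejgg" → "jqfsgjrtjbgdd".

jqfsgjrtjbgdd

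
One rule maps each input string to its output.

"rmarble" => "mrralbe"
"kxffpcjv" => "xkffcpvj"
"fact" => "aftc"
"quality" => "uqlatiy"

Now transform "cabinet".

acibent

Each output is the input with this applied: swap each adjacent pair of characters (1↔2, 3↔4, ...).
Doing the same to "cabinet": "acibent".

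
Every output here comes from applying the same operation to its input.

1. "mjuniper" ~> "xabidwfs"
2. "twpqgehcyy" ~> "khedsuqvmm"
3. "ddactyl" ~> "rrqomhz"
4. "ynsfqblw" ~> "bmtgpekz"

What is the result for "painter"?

odbwshf

Each output is the input with this applied: shift every letter 12 places backward in the alphabet (wrapping around), then swap each adjacent pair of characters (1↔2, 3↔4, ...).
On "painter": the first step gives "dowbhsf", and the second then gives "odbwshf".
(Check on "ddactyl": → "rroqhmz" → "rrqomhz" ✓)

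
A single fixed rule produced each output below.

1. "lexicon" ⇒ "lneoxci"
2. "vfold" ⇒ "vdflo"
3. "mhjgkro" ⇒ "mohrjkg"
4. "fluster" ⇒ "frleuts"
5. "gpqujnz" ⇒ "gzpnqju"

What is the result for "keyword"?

The pattern: take characters alternately from the front and the back (1st, last, 2nd, 2nd-last, ...).
So "keyword" becomes "kderyow".

kderyow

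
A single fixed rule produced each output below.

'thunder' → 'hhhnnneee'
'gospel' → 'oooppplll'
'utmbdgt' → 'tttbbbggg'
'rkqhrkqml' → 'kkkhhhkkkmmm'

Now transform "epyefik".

In each case the input is transformed by: keep every other character starting from the second (positions 2nd, 4th, 6th, ...), then repeat every character 3 times.
Working it through for "epyefik": intermediate "pei", final "pppeeeiii".

pppeeeiii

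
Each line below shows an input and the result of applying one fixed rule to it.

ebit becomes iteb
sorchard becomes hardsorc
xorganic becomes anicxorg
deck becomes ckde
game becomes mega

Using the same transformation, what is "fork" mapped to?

The transformation: swap the front and back halves of the string.
So "fork" becomes "rkfo".

rkfo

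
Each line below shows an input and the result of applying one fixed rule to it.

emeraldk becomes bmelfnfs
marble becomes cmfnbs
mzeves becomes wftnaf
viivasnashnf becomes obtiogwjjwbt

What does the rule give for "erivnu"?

wovfsj

The pattern: swap the front and back halves of the string, then shift every letter 1 place forward in the alphabet (wrapping around).
So "erivnu" becomes "wovfsj".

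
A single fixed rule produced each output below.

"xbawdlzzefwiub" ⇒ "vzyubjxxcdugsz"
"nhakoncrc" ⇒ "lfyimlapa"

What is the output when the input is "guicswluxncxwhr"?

esgaqujsvlavufp

In each case the input is transformed by: shift every letter 2 places backward in the alphabet (wrapping around).
So "guicswluxncxwhr" becomes "esgaqujsvlavufp".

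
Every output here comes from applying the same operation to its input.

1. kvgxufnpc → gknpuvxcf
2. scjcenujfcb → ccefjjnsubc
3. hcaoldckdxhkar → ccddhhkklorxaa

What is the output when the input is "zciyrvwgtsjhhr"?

Each output is the input with this applied: sort the characters into alphabetical order, then move the first 2 characters to the end (rotate left by 2).
On "zciyrvwgtsjhhr": the first step gives "cghhijrrstvwyz", and the second then gives "hhijrrstvwyzcg".

hhijrrstvwyzcg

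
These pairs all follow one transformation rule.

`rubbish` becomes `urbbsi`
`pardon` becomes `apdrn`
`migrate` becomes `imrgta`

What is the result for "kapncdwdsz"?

aknpdcdwz

Each output is the input with this applied: swap each adjacent pair of characters (1↔2, 3↔4, ...), then delete the last character.
On "kapncdwdsz" that produces "aknpdcdwz".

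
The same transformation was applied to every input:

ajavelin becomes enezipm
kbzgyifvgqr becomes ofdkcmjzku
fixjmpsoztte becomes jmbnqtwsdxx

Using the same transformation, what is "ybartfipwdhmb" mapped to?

Rule — delete the last character, then shift every letter 4 places forward in the alphabet (wrapping around).
Applying both steps to "ybartfipwdhmb": "ybartfipwdhm", then "cfevxjmtahlq".

cfevxjmtahlq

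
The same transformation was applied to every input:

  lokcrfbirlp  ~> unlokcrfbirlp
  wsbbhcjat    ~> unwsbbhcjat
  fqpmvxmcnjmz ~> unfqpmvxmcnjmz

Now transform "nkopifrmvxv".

What's happening: prepend "un".
On "nkopifrmvxv" that produces "unnkopifrmvxv".

unnkopifrmvxv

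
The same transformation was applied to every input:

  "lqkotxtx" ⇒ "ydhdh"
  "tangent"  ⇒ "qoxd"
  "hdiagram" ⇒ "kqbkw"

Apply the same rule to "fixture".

Each output is the input with this applied: shift every letter 10 places forward in the alphabet (wrapping around), then delete the first 3 characters.
"fixture" → "pshdebo" → "debo".

debo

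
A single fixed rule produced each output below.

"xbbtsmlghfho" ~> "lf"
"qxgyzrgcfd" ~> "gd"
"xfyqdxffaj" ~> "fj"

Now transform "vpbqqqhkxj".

hj

The rule is to keep one character in every 3, starting at position 1 (positions 1st, 4th, 7th, ...), then delete the first 2 characters.
Doing the same to "vpbqqqhkxj": "hj".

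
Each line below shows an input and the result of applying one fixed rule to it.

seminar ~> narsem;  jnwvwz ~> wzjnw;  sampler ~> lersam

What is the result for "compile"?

ilecom

In each case the input is transformed by: move the first 3 characters to the end (rotate left by 3), then delete the first character.
Starting from "compile": after the first operation, "pilecom"; after the second, "ilecom".
(Check on "jnwvwz": → "vwzjnw" → "wzjnw" ✓)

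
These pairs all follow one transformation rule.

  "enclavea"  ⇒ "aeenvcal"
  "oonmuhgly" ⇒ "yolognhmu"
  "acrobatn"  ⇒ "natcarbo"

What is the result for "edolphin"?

The rule is to reverse the string, then take characters alternately from the front and the back (1st, last, 2nd, 2nd-last, ...).
Applying both steps to "edolphin": "nihplode", then "neidhopl".

neidhopl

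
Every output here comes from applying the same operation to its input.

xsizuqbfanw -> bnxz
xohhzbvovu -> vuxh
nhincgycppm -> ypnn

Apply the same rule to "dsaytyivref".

Rule — keep one character in every 3, starting at position 1 (positions 1st, 4th, 7th, ...), then move the last 2 characters to the front (rotate right by 2).
On "dsaytyivref": the first step gives "dyie", and the second then gives "iedy".

iedy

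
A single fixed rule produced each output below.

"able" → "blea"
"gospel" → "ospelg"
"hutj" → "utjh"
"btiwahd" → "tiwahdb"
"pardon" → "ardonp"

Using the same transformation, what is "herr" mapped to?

The pattern: move the first character to the end.
"herr" → "errh".

errh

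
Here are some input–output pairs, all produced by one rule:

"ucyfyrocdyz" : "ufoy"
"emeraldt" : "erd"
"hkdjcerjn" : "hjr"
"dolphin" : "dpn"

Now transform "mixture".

The transformation: keep one character in every 3, starting at position 1 (positions 1st, 4th, 7th, ...).
On "mixture" that produces "mte".

mte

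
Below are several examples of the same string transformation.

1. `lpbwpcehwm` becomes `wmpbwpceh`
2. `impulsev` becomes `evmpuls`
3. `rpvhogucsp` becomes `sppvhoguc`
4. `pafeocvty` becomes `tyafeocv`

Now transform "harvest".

starve

Looking at the pairs, the operation is to delete the first character, then move the last 2 characters to the front (rotate right by 2).
On "harvest": the first step gives "arvest", and the second then gives "starve".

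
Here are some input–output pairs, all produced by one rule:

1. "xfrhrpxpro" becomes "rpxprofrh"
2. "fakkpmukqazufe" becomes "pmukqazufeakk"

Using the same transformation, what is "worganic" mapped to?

anicorg

What's happening: delete the first character, then move the first 3 characters to the end (rotate left by 3).
Applying both steps to "worganic": "organic", then "anicorg".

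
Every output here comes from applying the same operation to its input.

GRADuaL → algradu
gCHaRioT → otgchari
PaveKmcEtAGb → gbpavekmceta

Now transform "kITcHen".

The transformation: move the last 2 characters to the front (rotate right by 2), then convert every letter to lowercase.
"kITcHen" → "enkITcH" → "enkitch".

enkitch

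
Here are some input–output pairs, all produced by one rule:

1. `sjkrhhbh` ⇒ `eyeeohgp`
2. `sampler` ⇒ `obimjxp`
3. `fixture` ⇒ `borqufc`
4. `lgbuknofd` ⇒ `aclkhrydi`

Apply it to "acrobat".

qxylozx

Looking at the pairs, the operation is to reverse the string, then shift every letter 3 places backward in the alphabet (wrapping around).
"acrobat" → "taborca" → "qxylozx".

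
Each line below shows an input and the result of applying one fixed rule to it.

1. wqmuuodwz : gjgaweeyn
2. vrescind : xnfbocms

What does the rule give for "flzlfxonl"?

The pattern: shift every letter 10 places forward in the alphabet (wrapping around), then move the last 2 characters to the front (rotate right by 2).
Starting from "flzlfxonl": after the first operation, "pvjvphyxv"; after the second, "xvpvjvphy".

xvpvjvphy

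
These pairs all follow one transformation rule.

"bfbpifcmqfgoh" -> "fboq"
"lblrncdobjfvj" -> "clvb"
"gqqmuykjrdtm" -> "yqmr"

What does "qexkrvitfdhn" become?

vxnf

Looking at the pairs, the operation is to keep one character in every 3, starting at position 3 (positions 3rd, 6th, 9th, ...), then swap each adjacent pair of characters (1↔2, 3↔4, ...).
Starting from "qexkrvitfdhn": after the first operation, "xvfn"; after the second, "vxnf".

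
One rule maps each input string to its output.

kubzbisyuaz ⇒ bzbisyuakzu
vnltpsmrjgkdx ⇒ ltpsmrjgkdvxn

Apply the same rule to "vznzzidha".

nzzidhvaz

The transformation: swap the first and last characters, then move the first 2 characters to the end (rotate left by 2).
For "vznzzidha", step one produces "aznzzidhv"; step two turns that into "nzzidhvaz".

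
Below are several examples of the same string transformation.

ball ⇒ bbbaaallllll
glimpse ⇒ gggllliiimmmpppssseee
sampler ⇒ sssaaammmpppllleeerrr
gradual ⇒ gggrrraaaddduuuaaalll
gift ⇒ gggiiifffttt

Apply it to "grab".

gggrrraaabbb

Rule — repeat every character 3 times.
Applying that to "grab" gives "gggrrraaabbb".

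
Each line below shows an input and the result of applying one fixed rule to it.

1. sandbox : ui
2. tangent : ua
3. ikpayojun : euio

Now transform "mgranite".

The rule is to shift every letter 6 places backward in the alphabet (wrapping around), then keep only the vowels.
On "mgranite": the first step gives "galuhcny", and the second then gives "au".

au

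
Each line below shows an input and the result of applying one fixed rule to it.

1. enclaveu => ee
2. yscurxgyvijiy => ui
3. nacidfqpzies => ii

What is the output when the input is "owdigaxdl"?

Looking at the pairs, the operation is to keep one character in every 3, starting at position 1 (positions 1st, 4th, 7th, ...), then keep only the vowels.
On "owdigaxdl": the first step gives "oix", and the second then gives "oi".

oi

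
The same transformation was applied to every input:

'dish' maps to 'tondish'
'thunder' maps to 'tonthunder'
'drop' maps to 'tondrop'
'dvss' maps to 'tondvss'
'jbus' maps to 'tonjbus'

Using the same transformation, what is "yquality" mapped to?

tonyquality

Rule — prepend "ton".
For "yquality" the result is "tonyquality".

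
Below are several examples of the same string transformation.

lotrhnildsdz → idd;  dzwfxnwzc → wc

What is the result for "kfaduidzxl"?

dx

In each case the input is transformed by: keep every other character starting from the first (positions 1st, 3rd, 5th, ...), then delete the first 3 characters.
Applying both steps to "kfaduidzxl": "kaudx", then "dx".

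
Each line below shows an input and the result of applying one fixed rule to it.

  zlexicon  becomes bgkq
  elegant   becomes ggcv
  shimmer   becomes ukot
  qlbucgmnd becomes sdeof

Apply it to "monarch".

optj

Looking at the pairs, the operation is to keep every other character starting from the first (positions 1st, 3rd, 5th, ...), then shift every letter 2 places forward in the alphabet (wrapping around).
"monarch" → "mnrh" → "optj".
(Check on "qlbucgmnd": → "qbcmd" → "sdeof" ✓)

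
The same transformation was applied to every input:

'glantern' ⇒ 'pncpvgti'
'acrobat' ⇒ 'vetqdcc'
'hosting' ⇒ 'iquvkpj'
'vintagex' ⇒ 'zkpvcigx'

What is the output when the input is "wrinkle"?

gtkpmny

The rule is to shift every letter 2 places forward in the alphabet (wrapping around), then swap the first and last characters.
Working it through for "wrinkle": intermediate "ytkpmng", final "gtkpmny".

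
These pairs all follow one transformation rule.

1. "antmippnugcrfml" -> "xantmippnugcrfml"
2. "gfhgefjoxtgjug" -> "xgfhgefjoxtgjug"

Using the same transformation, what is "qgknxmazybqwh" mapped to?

Each output is the input with this applied: prepend "x".
Applying that to "qgknxmazybqwh" gives "xqgknxmazybqwh".

xqgknxmazybqwh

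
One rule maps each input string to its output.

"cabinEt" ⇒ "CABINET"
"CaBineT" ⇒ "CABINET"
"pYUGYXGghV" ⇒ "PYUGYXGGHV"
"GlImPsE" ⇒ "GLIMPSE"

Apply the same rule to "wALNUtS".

WALNUTS

Looking at the pairs, the operation is to convert every letter to uppercase.
On "wALNUtS" that produces "WALNUTS".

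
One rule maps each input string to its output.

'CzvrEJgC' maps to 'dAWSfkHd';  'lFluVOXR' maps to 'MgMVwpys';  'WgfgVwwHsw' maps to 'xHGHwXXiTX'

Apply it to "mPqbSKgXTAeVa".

Rule — flip the case of every letter, then shift every letter 1 place forward in the alphabet (wrapping around).
Working it through for "mPqbSKgXTAeVa": intermediate "MpQBskGxtaEvA", final "NqRCtlHyubFwB".

NqRCtlHyubFwB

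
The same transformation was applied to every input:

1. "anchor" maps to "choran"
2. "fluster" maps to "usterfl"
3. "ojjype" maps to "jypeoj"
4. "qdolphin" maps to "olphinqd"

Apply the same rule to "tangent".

Looking at the pairs, the operation is to move the first 2 characters to the end (rotate left by 2).
"tangent" → "ngentta".

ngentta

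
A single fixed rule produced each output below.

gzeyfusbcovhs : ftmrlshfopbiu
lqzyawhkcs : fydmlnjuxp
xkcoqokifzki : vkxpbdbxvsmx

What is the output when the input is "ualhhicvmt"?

ghnyuuvpiz

The pattern: move the last character to the front, then shift every letter 13 places forward in the alphabet (wrapping around) — i.e. ROT13.
Applying both steps to "ualhhicvmt": "tualhhicvm", then "ghnyuuvpiz".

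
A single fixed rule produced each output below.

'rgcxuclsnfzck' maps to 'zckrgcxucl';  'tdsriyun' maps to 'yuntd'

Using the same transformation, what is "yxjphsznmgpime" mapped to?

Each output is the input with this applied: move the last 3 characters to the front (rotate right by 3), then delete the last 3 characters.
On "yxjphsznmgpime": the first step gives "imeyxjphsznmgp", and the second then gives "imeyxjphszn".

imeyxjphszn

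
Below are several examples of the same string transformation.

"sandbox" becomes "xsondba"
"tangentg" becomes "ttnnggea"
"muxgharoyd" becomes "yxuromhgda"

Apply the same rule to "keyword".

ywroked

Each output is the input with this applied: sort the characters into reverse alphabetical order.
On "keyword" that produces "ywroked".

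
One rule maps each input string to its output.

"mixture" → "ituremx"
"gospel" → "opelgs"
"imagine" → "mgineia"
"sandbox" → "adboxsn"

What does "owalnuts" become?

wlnutsoa

Rule — move the first 2 characters to the end (rotate left by 2), then swap the first and last characters.
So "owalnuts" becomes "wlnutsoa".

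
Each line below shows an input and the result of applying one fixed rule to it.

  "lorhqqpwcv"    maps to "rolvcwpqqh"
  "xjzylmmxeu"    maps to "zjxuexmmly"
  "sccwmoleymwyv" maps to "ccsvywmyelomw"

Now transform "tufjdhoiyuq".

In each case the input is transformed by: move the first 3 characters to the end (rotate left by 3), then reverse the string.
Applying both steps to "tufjdhoiyuq": "jdhoiyuqtuf", then "futquyiohdj".
(Check on "sccwmoleymwyv": → "wmoleymwyvscc" → "ccsvywmyelomw" ✓)

futquyiohdj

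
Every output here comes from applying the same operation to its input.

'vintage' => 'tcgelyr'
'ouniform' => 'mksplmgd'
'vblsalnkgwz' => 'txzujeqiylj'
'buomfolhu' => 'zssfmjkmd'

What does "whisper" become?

upfcgnq

Looking at the pairs, the operation is to take characters alternately from the front and the back (1st, last, 2nd, 2nd-last, ...), then shift every letter 2 places backward in the alphabet (wrapping around).
Applying both steps to "whisper": "wrheips", then "upfcgnq".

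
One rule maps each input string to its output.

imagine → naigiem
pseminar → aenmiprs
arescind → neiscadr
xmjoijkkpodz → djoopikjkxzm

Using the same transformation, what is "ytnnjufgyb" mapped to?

yngnfjuybt

In each case the input is transformed by: take characters alternately from the front and the back (1st, last, 2nd, 2nd-last, ...), then move the first 3 characters to the end (rotate left by 3).
For "ytnnjufgyb", step one produces "ybtyngnfju"; step two turns that into "yngnfjuybt".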